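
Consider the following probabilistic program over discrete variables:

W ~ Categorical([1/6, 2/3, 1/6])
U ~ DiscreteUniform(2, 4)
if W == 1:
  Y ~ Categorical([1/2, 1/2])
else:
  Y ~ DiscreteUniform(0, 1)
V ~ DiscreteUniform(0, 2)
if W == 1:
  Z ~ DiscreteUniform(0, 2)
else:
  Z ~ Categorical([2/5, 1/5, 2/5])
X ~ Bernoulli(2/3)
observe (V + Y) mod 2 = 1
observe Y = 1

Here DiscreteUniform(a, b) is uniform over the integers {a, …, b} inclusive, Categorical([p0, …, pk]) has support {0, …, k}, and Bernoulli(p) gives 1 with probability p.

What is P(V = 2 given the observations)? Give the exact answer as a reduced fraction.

P(V = 2 | obs) = 1/2

Enumerate traces; 108 have nonzero weight after conditioning:
  (W=0, U=2, Y=1, V=0, Z=0, X=0) weight 1/810
  (W=0, U=2, Y=1, V=0, Z=0, X=1) weight 1/405
  (W=0, U=2, Y=1, V=0, Z=1, X=0) weight 1/1620
  (W=0, U=2, Y=1, V=0, Z=1, X=1) weight 1/810
  (W=0, U=2, Y=1, V=0, Z=2, X=0) weight 1/810
  (W=0, U=2, Y=1, V=0, Z=2, X=1) weight 1/405
  (W=0, U=2, Y=1, V=2, Z=0, X=0) weight 1/810
  (W=0, U=2, Y=1, V=2, Z=0, X=1) weight 1/405
  … 100 more
Group by V:
  weight(V=0) = 1/6
  weight(V=2) = 1/6
Total weight = 1/6 + 1/6 = 1/3
P(V=0 | obs) = 1/6 / 1/3 = 1/2
P(V=2 | obs) = 1/6 / 1/3 = 1/2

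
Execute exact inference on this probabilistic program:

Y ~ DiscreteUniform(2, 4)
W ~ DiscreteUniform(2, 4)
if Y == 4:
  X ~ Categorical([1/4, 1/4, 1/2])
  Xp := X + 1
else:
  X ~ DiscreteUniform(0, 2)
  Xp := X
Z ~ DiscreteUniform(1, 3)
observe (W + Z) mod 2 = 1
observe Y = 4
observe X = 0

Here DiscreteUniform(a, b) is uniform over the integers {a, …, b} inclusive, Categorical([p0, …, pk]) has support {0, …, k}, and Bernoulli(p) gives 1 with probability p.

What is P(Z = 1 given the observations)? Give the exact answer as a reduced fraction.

P(Z = 1 | obs) = 2/5

Enumerate traces; 5 have nonzero weight after conditioning:
  (Y=4, W=2, X=0, Z=1) weight 1/108
  (Y=4, W=2, X=0, Z=3) weight 1/108
  (Y=4, W=3, X=0, Z=2) weight 1/108
  (Y=4, W=4, X=0, Z=1) weight 1/108
  (Y=4, W=4, X=0, Z=3) weight 1/108
Group by Z:
  weight(Z=1) = 1/54
  weight(Z=2) = 1/108
  weight(Z=3) = 1/54
Total weight = 1/54 + 1/108 + 1/54 = 5/108
P(Z=1 | obs) = 1/54 / 5/108 = 2/5
P(Z=2 | obs) = 1/108 / 5/108 = 1/5
P(Z=3 | obs) = 1/54 / 5/108 = 2/5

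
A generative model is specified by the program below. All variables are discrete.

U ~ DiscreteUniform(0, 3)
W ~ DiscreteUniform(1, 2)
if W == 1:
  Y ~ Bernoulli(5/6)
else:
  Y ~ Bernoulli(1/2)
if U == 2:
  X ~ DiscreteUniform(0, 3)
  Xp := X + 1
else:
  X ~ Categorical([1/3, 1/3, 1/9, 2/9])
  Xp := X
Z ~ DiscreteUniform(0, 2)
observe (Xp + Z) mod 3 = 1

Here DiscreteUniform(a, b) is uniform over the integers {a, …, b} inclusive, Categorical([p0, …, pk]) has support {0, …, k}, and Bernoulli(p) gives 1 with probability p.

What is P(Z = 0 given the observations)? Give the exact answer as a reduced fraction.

P(Z = 0 | obs) = 3/8

Enumerate traces; 64 have nonzero weight after conditioning:
  (U=0, W=1, Y=0, X=0, Z=1) weight 1/432
  (U=0, W=1, Y=0, X=1, Z=0) weight 1/432
  (U=0, W=1, Y=0, X=2, Z=2) weight 1/1296
  (U=0, W=1, Y=0, X=3, Z=1) weight 1/648
  (U=0, W=1, Y=1, X=0, Z=1) weight 5/432
  (U=0, W=1, Y=1, X=1, Z=0) weight 5/432
  (U=0, W=1, Y=1, X=2, Z=2) weight 5/1296
  (U=0, W=1, Y=1, X=3, Z=1) weight 5/648
  … 56 more
Group by Z:
  weight(Z=0) = 1/8
  weight(Z=1) = 23/144
  weight(Z=2) = 7/144
Total weight = 1/8 + 23/144 + 7/144 = 1/3
P(Z=0 | obs) = 1/8 / 1/3 = 3/8
P(Z=1 | obs) = 23/144 / 1/3 = 23/48
P(Z=2 | obs) = 7/144 / 1/3 = 7/48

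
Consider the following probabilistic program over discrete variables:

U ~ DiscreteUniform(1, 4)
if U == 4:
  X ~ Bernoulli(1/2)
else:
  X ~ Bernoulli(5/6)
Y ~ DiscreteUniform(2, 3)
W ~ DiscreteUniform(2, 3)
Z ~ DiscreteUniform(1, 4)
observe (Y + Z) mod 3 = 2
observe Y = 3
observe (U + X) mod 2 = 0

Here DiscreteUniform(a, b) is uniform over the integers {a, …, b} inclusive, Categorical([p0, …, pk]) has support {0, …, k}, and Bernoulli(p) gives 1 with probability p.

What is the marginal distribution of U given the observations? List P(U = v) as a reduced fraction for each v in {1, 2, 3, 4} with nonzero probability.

P(U=1) = 5/14, P(U=2) = 1/14, P(U=3) = 5/14, P(U=4) = 3/14

Enumerate traces; 8 have nonzero weight after conditioning:
  (U=1, X=1, Y=3, W=2, Z=2) weight 5/384
  (U=1, X=1, Y=3, W=3, Z=2) weight 5/384
  (U=2, X=0, Y=3, W=2, Z=2) weight 1/384
  (U=2, X=0, Y=3, W=3, Z=2) weight 1/384
  (U=3, X=1, Y=3, W=2, Z=2) weight 5/384
  (U=3, X=1, Y=3, W=3, Z=2) weight 5/384
  (U=4, X=0, Y=3, W=2, Z=2) weight 1/128
  (U=4, X=0, Y=3, W=3, Z=2) weight 1/128
Group by U:
  weight(U=1) = 5/192
  weight(U=2) = 1/192
  weight(U=3) = 5/192
  weight(U=4) = 1/64
Total weight = 5/192 + 1/192 + 5/192 + 1/64 = 7/96
P(U=1 | obs) = 5/192 / 7/96 = 5/14
P(U=2 | obs) = 1/192 / 7/96 = 1/14
P(U=3 | obs) = 5/192 / 7/96 = 5/14
P(U=4 | obs) = 1/64 / 7/96 = 3/14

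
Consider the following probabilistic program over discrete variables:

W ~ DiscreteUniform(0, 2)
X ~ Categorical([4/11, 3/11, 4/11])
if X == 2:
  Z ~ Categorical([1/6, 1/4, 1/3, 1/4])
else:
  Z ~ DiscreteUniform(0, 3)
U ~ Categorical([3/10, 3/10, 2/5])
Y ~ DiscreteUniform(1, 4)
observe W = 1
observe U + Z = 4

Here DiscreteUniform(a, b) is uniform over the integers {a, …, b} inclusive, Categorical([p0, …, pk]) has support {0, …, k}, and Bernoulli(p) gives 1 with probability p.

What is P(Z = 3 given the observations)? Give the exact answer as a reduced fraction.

Enumerate traces; 24 have nonzero weight after conditioning:
  (W=1, X=0, Z=2, U=2, Y=1) weight 1/330
  (W=1, X=0, Z=2, U=2, Y=2) weight 1/330
  (W=1, X=0, Z=2, U=2, Y=3) weight 1/330
  (W=1, X=0, Z=2, U=2, Y=4) weight 1/330
  (W=1, X=0, Z=3, U=1, Y=1) weight 1/440
  (W=1, X=0, Z=3, U=1, Y=2) weight 1/440
  (W=1, X=0, Z=3, U=1, Y=3) weight 1/440
  (W=1, X=0, Z=3, U=1, Y=4) weight 1/440
  … 16 more
Group by Z:
  weight(Z=2) = 37/990
  weight(Z=3) = 1/40
Total weight = 37/990 + 1/40 = 247/3960
P(Z=2 | obs) = 37/990 / 247/3960 = 148/247
P(Z=3 | obs) = 1/40 / 247/3960 = 99/247

P(Z = 3 | obs) = 99/247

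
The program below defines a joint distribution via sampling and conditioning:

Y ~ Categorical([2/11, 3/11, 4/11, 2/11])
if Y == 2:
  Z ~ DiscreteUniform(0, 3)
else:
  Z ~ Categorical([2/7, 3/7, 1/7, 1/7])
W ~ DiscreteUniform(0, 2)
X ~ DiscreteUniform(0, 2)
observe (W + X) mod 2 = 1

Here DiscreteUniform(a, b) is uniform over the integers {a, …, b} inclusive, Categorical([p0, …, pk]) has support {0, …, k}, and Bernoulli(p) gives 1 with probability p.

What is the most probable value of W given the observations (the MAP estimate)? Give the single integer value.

argmax_v P(W = v | obs) = 1

Enumerate traces; 64 have nonzero weight after conditioning:
  (Y=0, Z=0, W=0, X=1) weight 4/693
  (Y=0, Z=0, W=1, X=0) weight 4/693
  (Y=0, Z=0, W=1, X=2) weight 4/693
  (Y=0, Z=0, W=2, X=1) weight 4/693
  (Y=0, Z=1, W=0, X=1) weight 2/231
  (Y=0, Z=1, W=1, X=0) weight 2/231
  (Y=0, Z=1, W=1, X=2) weight 2/231
  (Y=0, Z=1, W=2, X=1) weight 2/231
  … 56 more
Group by W:
  weight(W=0) = 1/9
  weight(W=1) = 2/9
  weight(W=2) = 1/9
Total weight = 1/9 + 2/9 + 1/9 = 4/9
P(W=0 | obs) = 1/9 / 4/9 = 1/4
P(W=1 | obs) = 2/9 / 4/9 = 1/2
P(W=2 | obs) = 1/9 / 4/9 = 1/4
argmax = 1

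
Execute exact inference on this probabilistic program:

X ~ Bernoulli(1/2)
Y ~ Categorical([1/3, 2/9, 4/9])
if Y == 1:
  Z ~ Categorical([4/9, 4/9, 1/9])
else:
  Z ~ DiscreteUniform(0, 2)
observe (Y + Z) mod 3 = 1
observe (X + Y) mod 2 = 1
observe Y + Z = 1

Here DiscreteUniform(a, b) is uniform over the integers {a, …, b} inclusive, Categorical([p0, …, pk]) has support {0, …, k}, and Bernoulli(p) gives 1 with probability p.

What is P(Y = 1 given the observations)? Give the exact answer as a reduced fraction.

Enumerate traces; 2 have nonzero weight after conditioning:
  (X=0, Y=1, Z=0) weight 4/81
  (X=1, Y=0, Z=1) weight 1/18
Group by Y:
  weight(Y=0) = 1/18
  weight(Y=1) = 4/81
Total weight = 1/18 + 4/81 = 17/162
P(Y=0 | obs) = 1/18 / 17/162 = 9/17
P(Y=1 | obs) = 4/81 / 17/162 = 8/17

P(Y = 1 | obs) = 8/17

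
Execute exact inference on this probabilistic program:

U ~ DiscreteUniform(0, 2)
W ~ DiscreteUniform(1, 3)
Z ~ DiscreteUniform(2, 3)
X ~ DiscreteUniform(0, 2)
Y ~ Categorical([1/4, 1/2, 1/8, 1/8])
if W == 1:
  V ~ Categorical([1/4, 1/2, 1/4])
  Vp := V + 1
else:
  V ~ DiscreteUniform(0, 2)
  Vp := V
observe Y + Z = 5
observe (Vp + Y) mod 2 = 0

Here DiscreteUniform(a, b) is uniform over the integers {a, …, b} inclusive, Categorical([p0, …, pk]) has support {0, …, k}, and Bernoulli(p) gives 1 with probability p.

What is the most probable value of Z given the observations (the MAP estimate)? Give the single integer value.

argmax_v P(Z = v | obs) = 3

Enumerate traces; 81 have nonzero weight after conditioning:
  (U=0, W=1, Z=2, X=0, Y=3, V=0) weight 1/1728
  (U=0, W=1, Z=2, X=0, Y=3, V=2) weight 1/1728
  (U=0, W=1, Z=2, X=1, Y=3, V=0) weight 1/1728
  (U=0, W=1, Z=2, X=1, Y=3, V=2) weight 1/1728
  (U=0, W=1, Z=2, X=2, Y=3, V=0) weight 1/1728
  (U=0, W=1, Z=2, X=2, Y=3, V=2) weight 1/1728
  (U=0, W=1, Z=3, X=0, Y=2, V=1) weight 1/864
  (U=0, W=1, Z=3, X=1, Y=2, V=1) weight 1/864
  … 73 more
Group by Z:
  weight(Z=2) = 7/288
  weight(Z=3) = 11/288
Total weight = 7/288 + 11/288 = 1/16
P(Z=2 | obs) = 7/288 / 1/16 = 7/18
P(Z=3 | obs) = 11/288 / 1/16 = 11/18
argmax = 3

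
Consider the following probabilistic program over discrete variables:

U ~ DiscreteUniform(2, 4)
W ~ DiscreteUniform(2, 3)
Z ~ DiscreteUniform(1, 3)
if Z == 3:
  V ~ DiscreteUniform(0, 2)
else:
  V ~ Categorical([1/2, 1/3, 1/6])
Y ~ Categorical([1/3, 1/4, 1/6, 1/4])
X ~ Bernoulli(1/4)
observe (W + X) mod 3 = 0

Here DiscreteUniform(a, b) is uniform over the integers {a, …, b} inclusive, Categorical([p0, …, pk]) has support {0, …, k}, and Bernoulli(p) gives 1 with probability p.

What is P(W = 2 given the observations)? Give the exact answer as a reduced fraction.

Enumerate traces; 216 have nonzero weight after conditioning:
  (U=2, W=2, Z=1, V=0, Y=0, X=1) weight 1/432
  (U=2, W=2, Z=1, V=0, Y=1, X=1) weight 1/576
  (U=2, W=2, Z=1, V=0, Y=2, X=1) weight 1/864
  (U=2, W=2, Z=1, V=0, Y=3, X=1) weight 1/576
  (U=2, W=2, Z=1, V=1, Y=0, X=1) weight 1/648
  (U=2, W=2, Z=1, V=1, Y=1, X=1) weight 1/864
  (U=2, W=2, Z=1, V=1, Y=2, X=1) weight 1/1296
  (U=2, W=2, Z=1, V=1, Y=3, X=1) weight 1/864
  (U=2, W=3, Z=1, V=0, Y=0, X=0) weight 1/144
  … 207 more
Group by W:
  weight(W=2) = 1/8
  weight(W=3) = 3/8
Total weight = 1/8 + 3/8 = 1/2
P(W=2 | obs) = 1/8 / 1/2 = 1/4
P(W=3 | obs) = 3/8 / 1/2 = 3/4

P(W = 2 | obs) = 1/4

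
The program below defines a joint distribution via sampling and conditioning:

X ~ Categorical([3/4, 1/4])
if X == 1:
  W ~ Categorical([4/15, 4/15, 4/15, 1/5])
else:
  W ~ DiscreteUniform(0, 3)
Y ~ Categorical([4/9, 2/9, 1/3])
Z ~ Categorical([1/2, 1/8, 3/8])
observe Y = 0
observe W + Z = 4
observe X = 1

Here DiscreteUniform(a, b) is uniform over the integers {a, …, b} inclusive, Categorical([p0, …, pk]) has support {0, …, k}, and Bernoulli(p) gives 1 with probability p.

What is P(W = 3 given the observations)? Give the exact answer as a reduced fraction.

P(W = 3 | obs) = 1/5

Enumerate traces; 2 have nonzero weight after conditioning:
  (X=1, W=2, Y=0, Z=2) weight 1/90
  (X=1, W=3, Y=0, Z=1) weight 1/360
Group by W:
  weight(W=2) = 1/90
  weight(W=3) = 1/360
Total weight = 1/90 + 1/360 = 1/72
P(W=2 | obs) = 1/90 / 1/72 = 4/5
P(W=3 | obs) = 1/360 / 1/72 = 1/5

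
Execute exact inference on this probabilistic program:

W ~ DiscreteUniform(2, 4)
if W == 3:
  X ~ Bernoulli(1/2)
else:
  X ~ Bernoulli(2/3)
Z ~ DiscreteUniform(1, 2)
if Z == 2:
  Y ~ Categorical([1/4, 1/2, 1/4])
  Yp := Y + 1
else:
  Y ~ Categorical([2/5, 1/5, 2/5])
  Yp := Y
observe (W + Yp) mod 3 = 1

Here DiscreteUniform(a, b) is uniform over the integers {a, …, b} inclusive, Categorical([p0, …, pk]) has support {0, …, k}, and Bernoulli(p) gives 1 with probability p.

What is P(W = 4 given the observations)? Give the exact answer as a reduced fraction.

P(W = 4 | obs) = 13/40

Enumerate traces; 12 have nonzero weight after conditioning:
  (W=2, X=0, Z=1, Y=2) weight 1/45
  (W=2, X=0, Z=2, Y=1) weight 1/36
  (W=2, X=1, Z=1, Y=2) weight 2/45
  (W=2, X=1, Z=2, Y=1) weight 1/18
  (W=3, X=0, Z=1, Y=1) weight 1/60
  (W=3, X=0, Z=2, Y=0) weight 1/48
  (W=3, X=1, Z=1, Y=1) weight 1/60
  (W=3, X=1, Z=2, Y=0) weight 1/48
  (W=4, X=0, Z=1, Y=0) weight 1/45
  … 3 more
Group by W:
  weight(W=2) = 3/20
  weight(W=3) = 3/40
  weight(W=4) = 13/120
Total weight = 3/20 + 3/40 + 13/120 = 1/3
P(W=2 | obs) = 3/20 / 1/3 = 9/20
P(W=3 | obs) = 3/40 / 1/3 = 9/40
P(W=4 | obs) = 13/120 / 1/3 = 13/40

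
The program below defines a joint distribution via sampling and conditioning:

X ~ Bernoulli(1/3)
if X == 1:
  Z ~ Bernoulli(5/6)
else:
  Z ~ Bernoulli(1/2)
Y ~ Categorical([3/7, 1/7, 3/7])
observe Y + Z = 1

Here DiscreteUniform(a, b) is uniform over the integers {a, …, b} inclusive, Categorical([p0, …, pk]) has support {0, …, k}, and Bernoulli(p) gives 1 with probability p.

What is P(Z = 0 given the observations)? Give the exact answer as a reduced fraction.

Enumerate traces; 4 have nonzero weight after conditioning:
  (X=0, Z=0, Y=1) weight 1/21
  (X=0, Z=1, Y=0) weight 1/7
  (X=1, Z=0, Y=1) weight 1/126
  (X=1, Z=1, Y=0) weight 5/42
Group by Z:
  weight(Z=0) = 1/18
  weight(Z=1) = 11/42
Total weight = 1/18 + 11/42 = 20/63
P(Z=0 | obs) = 1/18 / 20/63 = 7/40
P(Z=1 | obs) = 11/42 / 20/63 = 33/40

P(Z = 0 | obs) = 7/40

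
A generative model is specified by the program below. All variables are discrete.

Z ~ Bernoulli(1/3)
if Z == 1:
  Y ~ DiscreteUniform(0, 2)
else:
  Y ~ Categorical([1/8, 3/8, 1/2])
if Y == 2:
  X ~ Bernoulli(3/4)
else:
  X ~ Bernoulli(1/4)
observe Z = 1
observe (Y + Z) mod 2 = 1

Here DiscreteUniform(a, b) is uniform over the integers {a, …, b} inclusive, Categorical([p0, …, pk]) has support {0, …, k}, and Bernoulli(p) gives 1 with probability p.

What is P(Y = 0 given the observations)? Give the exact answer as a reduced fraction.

Enumerate traces; 4 have nonzero weight after conditioning:
  (Z=1, Y=0, X=0) weight 1/12
  (Z=1, Y=0, X=1) weight 1/36
  (Z=1, Y=2, X=0) weight 1/36
  (Z=1, Y=2, X=1) weight 1/12
Group by Y:
  weight(Y=0) = 1/9
  weight(Y=2) = 1/9
Total weight = 1/9 + 1/9 = 2/9
P(Y=0 | obs) = 1/9 / 2/9 = 1/2
P(Y=2 | obs) = 1/9 / 2/9 = 1/2

P(Y = 0 | obs) = 1/2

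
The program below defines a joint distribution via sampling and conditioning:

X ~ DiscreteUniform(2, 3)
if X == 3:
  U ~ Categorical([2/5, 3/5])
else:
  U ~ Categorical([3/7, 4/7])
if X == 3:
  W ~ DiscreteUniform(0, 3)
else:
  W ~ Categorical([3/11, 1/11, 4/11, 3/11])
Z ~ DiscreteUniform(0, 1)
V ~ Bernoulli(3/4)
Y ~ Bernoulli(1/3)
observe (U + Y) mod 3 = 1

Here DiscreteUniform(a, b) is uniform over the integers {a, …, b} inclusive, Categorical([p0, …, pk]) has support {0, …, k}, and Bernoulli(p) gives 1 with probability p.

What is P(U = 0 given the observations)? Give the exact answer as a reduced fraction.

Enumerate traces; 64 have nonzero weight after conditioning:
  (X=2, U=0, W=0, Z=0, V=0, Y=1) weight 3/1232
  (X=2, U=0, W=0, Z=0, V=1, Y=1) weight 9/1232
  (X=2, U=0, W=0, Z=1, V=0, Y=1) weight 3/1232
  (X=2, U=0, W=0, Z=1, V=1, Y=1) weight 9/1232
  (X=2, U=0, W=1, Z=0, V=0, Y=1) weight 1/1232
  (X=2, U=0, W=1, Z=0, V=1, Y=1) weight 3/1232
  (X=2, U=0, W=1, Z=1, V=0, Y=1) weight 1/1232
  (X=2, U=0, W=1, Z=1, V=1, Y=1) weight 3/1232
  (X=2, U=1, W=0, Z=0, V=0, Y=0) weight 1/154
  … 55 more
Group by U:
  weight(U=0) = 29/210
  weight(U=1) = 41/105
Total weight = 29/210 + 41/105 = 37/70
P(U=0 | obs) = 29/210 / 37/70 = 29/111
P(U=1 | obs) = 41/105 / 37/70 = 82/111

P(U = 0 | obs) = 29/111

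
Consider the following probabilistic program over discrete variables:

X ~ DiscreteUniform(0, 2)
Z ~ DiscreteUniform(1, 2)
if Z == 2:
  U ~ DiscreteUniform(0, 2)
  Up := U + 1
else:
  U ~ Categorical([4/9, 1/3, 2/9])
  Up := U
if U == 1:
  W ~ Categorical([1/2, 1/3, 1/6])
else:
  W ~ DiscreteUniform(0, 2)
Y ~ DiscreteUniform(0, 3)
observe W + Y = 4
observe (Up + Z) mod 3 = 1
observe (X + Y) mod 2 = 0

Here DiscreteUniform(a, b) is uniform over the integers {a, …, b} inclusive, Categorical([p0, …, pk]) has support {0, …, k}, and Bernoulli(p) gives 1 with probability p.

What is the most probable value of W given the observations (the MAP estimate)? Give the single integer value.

Enumerate traces; 6 have nonzero weight after conditioning:
  (X=0, Z=1, U=0, W=2, Y=2) weight 1/162
  (X=0, Z=2, U=1, W=2, Y=2) weight 1/432
  (X=1, Z=1, U=0, W=1, Y=3) weight 1/162
  (X=1, Z=2, U=1, W=1, Y=3) weight 1/216
  (X=2, Z=1, U=0, W=2, Y=2) weight 1/162
  (X=2, Z=2, U=1, W=2, Y=2) weight 1/432
Group by W:
  weight(W=1) = 7/648
  weight(W=2) = 11/648
Total weight = 7/648 + 11/648 = 1/36
P(W=1 | obs) = 7/648 / 1/36 = 7/18
P(W=2 | obs) = 11/648 / 1/36 = 11/18
argmax = 2

argmax_v P(W = v | obs) = 2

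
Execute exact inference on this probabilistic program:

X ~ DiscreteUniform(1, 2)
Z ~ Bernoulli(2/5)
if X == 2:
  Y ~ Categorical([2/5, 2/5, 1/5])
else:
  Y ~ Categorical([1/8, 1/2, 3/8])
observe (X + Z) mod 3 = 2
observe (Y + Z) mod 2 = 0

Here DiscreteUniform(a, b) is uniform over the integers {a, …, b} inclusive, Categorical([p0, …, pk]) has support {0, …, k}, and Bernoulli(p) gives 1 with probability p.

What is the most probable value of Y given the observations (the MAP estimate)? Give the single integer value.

Enumerate traces; 3 have nonzero weight after conditioning:
  (X=1, Z=1, Y=1) weight 1/10
  (X=2, Z=0, Y=0) weight 3/25
  (X=2, Z=0, Y=2) weight 3/50
Group by Y:
  weight(Y=0) = 3/25
  weight(Y=1) = 1/10
  weight(Y=2) = 3/50
Total weight = 3/25 + 1/10 + 3/50 = 7/25
P(Y=0 | obs) = 3/25 / 7/25 = 3/7
P(Y=1 | obs) = 1/10 / 7/25 = 5/14
P(Y=2 | obs) = 3/50 / 7/25 = 3/14
argmax = 0

argmax_v P(Y = v | obs) = 0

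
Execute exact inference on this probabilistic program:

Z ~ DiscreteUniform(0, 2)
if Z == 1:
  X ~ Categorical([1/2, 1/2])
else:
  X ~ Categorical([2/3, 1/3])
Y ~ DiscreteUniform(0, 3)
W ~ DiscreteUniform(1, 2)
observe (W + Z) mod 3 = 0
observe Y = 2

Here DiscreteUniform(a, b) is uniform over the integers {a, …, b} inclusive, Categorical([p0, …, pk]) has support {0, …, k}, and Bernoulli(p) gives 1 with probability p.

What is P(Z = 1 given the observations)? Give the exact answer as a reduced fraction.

P(Z = 1 | obs) = 1/2

Enumerate traces; 4 have nonzero weight after conditioning:
  (Z=1, X=0, Y=2, W=2) weight 1/48
  (Z=1, X=1, Y=2, W=2) weight 1/48
  (Z=2, X=0, Y=2, W=1) weight 1/36
  (Z=2, X=1, Y=2, W=1) weight 1/72
Group by Z:
  weight(Z=1) = 1/24
  weight(Z=2) = 1/24
Total weight = 1/24 + 1/24 = 1/12
P(Z=1 | obs) = 1/24 / 1/12 = 1/2
P(Z=2 | obs) = 1/24 / 1/12 = 1/2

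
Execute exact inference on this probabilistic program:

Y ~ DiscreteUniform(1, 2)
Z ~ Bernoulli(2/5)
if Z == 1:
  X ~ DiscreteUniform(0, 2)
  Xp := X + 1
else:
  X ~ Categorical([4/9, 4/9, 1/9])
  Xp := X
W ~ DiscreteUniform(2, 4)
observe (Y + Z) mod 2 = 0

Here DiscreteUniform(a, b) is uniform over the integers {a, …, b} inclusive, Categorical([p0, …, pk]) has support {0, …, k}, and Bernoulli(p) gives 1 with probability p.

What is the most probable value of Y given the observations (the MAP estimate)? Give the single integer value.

argmax_v P(Y = v | obs) = 2

Enumerate traces; 18 have nonzero weight after conditioning:
  (Y=1, Z=1, X=0, W=2) weight 1/45
  (Y=1, Z=1, X=0, W=3) weight 1/45
  (Y=1, Z=1, X=0, W=4) weight 1/45
  (Y=1, Z=1, X=1, W=2) weight 1/45
  (Y=1, Z=1, X=1, W=3) weight 1/45
  (Y=1, Z=1, X=1, W=4) weight 1/45
  (Y=1, Z=1, X=2, W=2) weight 1/45
  (Y=1, Z=1, X=2, W=3) weight 1/45
  (Y=2, Z=0, X=0, W=2) weight 2/45
  … 9 more
Group by Y:
  weight(Y=1) = 1/5
  weight(Y=2) = 3/10
Total weight = 1/5 + 3/10 = 1/2
P(Y=1 | obs) = 1/5 / 1/2 = 2/5
P(Y=2 | obs) = 3/10 / 1/2 = 3/5
argmax = 2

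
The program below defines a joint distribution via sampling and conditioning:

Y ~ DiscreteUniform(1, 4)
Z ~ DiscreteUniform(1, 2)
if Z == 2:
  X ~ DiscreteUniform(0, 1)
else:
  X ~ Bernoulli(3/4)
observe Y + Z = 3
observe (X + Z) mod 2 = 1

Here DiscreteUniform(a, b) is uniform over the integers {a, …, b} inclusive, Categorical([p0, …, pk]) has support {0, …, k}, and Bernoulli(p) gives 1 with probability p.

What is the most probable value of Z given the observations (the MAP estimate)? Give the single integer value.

Enumerate traces; 2 have nonzero weight after conditioning:
  (Y=1, Z=2, X=1) weight 1/16
  (Y=2, Z=1, X=0) weight 1/32
Group by Z:
  weight(Z=1) = 1/32
  weight(Z=2) = 1/16
Total weight = 1/32 + 1/16 = 3/32
P(Z=1 | obs) = 1/32 / 3/32 = 1/3
P(Z=2 | obs) = 1/16 / 3/32 = 2/3
argmax = 2

argmax_v P(Z = v | obs) = 2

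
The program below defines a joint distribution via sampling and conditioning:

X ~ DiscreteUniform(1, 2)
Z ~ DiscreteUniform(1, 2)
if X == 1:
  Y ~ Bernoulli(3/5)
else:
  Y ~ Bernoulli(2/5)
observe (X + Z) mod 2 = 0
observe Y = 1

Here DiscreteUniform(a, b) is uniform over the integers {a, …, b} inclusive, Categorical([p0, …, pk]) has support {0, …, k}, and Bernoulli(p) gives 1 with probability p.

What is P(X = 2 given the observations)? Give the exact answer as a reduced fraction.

Enumerate traces; 2 have nonzero weight after conditioning:
  (X=1, Z=1, Y=1) weight 3/20
  (X=2, Z=2, Y=1) weight 1/10
Group by X:
  weight(X=1) = 3/20
  weight(X=2) = 1/10
Total weight = 3/20 + 1/10 = 1/4
P(X=1 | obs) = 3/20 / 1/4 = 3/5
P(X=2 | obs) = 1/10 / 1/4 = 2/5

P(X = 2 | obs) = 2/5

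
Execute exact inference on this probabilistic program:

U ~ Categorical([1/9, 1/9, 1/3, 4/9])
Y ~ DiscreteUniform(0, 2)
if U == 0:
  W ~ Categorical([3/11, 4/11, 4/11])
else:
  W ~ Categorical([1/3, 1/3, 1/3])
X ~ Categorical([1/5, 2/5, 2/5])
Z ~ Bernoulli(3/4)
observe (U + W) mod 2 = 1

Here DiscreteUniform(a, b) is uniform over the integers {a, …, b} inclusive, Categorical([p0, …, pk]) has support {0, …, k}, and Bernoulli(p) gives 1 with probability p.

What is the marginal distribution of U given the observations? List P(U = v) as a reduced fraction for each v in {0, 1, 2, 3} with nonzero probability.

Enumerate traces; 108 have nonzero weight after conditioning:
  (U=0, Y=0, W=1, X=0, Z=0) weight 1/1485
  (U=0, Y=0, W=1, X=0, Z=1) weight 1/495
  (U=0, Y=0, W=1, X=1, Z=0) weight 2/1485
  (U=0, Y=0, W=1, X=1, Z=1) weight 2/495
  (U=0, Y=0, W=1, X=2, Z=0) weight 2/1485
  (U=0, Y=0, W=1, X=2, Z=1) weight 2/495
  (U=0, Y=1, W=1, X=0, Z=0) weight 1/1485
  (U=0, Y=1, W=1, X=0, Z=1) weight 1/495
  (U=1, Y=0, W=0, X=0, Z=0) weight 1/1620
  (U=2, Y=0, W=1, X=0, Z=0) weight 1/540
  … 98 more
Group by U:
  weight(U=0) = 4/99
  weight(U=1) = 2/27
  weight(U=2) = 1/9
  weight(U=3) = 8/27
Total weight = 4/99 + 2/27 + 1/9 + 8/27 = 155/297
P(U=0 | obs) = 4/99 / 155/297 = 12/155
P(U=1 | obs) = 2/27 / 155/297 = 22/155
P(U=2 | obs) = 1/9 / 155/297 = 33/155
P(U=3 | obs) = 8/27 / 155/297 = 88/155

P(U=0) = 12/155, P(U=1) = 22/155, P(U=2) = 33/155, P(U=3) = 88/155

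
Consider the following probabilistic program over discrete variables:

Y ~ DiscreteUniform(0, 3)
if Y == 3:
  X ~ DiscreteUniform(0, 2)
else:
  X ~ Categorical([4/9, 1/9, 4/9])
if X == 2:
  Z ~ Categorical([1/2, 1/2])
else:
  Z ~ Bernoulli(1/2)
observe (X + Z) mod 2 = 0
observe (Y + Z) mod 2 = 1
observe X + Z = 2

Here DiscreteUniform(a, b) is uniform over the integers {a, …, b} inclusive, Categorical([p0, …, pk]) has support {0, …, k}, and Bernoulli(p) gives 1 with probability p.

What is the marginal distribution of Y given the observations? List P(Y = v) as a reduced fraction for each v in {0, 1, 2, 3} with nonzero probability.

Enumerate traces; 4 have nonzero weight after conditioning:
  (Y=0, X=1, Z=1) weight 1/72
  (Y=1, X=2, Z=0) weight 1/18
  (Y=2, X=1, Z=1) weight 1/72
  (Y=3, X=2, Z=0) weight 1/24
Group by Y:
  weight(Y=0) = 1/72
  weight(Y=1) = 1/18
  weight(Y=2) = 1/72
  weight(Y=3) = 1/24
Total weight = 1/72 + 1/18 + 1/72 + 1/24 = 1/8
P(Y=0 | obs) = 1/72 / 1/8 = 1/9
P(Y=1 | obs) = 1/18 / 1/8 = 4/9
P(Y=2 | obs) = 1/72 / 1/8 = 1/9
P(Y=3 | obs) = 1/24 / 1/8 = 1/3

P(Y=0) = 1/9, P(Y=1) = 4/9, P(Y=2) = 1/9, P(Y=3) = 1/3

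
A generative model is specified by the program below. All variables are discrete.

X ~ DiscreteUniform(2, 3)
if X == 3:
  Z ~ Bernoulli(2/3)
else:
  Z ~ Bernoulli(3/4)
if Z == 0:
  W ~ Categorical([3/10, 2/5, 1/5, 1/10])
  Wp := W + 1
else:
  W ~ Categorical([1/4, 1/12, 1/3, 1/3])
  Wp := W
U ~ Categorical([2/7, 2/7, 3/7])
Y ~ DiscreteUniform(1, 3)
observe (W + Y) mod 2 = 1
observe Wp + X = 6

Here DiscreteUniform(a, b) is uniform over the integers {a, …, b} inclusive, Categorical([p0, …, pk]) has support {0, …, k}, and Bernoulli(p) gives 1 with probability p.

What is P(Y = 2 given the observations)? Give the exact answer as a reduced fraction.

Enumerate traces; 12 have nonzero weight after conditioning:
  (X=2, Z=0, W=3, U=0, Y=2) weight 1/840
  (X=2, Z=0, W=3, U=1, Y=2) weight 1/840
  (X=2, Z=0, W=3, U=2, Y=2) weight 1/560
  (X=3, Z=0, W=2, U=0, Y=1) weight 1/315
  (X=3, Z=0, W=2, U=0, Y=3) weight 1/315
  (X=3, Z=0, W=2, U=1, Y=1) weight 1/315
  (X=3, Z=0, W=2, U=1, Y=3) weight 1/315
  (X=3, Z=0, W=2, U=2, Y=1) weight 1/210
  … 4 more
Group by Y:
  weight(Y=1) = 1/90
  weight(Y=2) = 89/2160
  weight(Y=3) = 1/90
Total weight = 1/90 + 89/2160 + 1/90 = 137/2160
P(Y=1 | obs) = 1/90 / 137/2160 = 24/137
P(Y=2 | obs) = 89/2160 / 137/2160 = 89/137
P(Y=3 | obs) = 1/90 / 137/2160 = 24/137

P(Y = 2 | obs) = 89/137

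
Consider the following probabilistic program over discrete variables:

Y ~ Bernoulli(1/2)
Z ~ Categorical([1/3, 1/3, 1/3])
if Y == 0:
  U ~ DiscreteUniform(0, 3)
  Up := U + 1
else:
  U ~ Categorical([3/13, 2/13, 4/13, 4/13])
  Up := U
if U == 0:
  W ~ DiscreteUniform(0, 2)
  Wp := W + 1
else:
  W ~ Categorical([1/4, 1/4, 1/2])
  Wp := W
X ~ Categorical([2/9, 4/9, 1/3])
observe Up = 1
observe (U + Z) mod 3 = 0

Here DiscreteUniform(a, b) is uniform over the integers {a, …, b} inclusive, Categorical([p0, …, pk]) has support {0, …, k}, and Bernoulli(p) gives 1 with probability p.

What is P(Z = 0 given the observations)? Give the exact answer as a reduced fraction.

Enumerate traces; 18 have nonzero weight after conditioning:
  (Y=0, Z=0, U=0, W=0, X=0) weight 1/324
  (Y=0, Z=0, U=0, W=0, X=1) weight 1/162
  (Y=0, Z=0, U=0, W=0, X=2) weight 1/216
  (Y=0, Z=0, U=0, W=1, X=0) weight 1/324
  (Y=0, Z=0, U=0, W=1, X=1) weight 1/162
  (Y=0, Z=0, U=0, W=1, X=2) weight 1/216
  (Y=0, Z=0, U=0, W=2, X=0) weight 1/324
  (Y=0, Z=0, U=0, W=2, X=1) weight 1/162
  (Y=1, Z=2, U=1, W=0, X=0) weight 1/702
  … 9 more
Group by Z:
  weight(Z=0) = 1/24
  weight(Z=2) = 1/39
Total weight = 1/24 + 1/39 = 7/104
P(Z=0 | obs) = 1/24 / 7/104 = 13/21
P(Z=2 | obs) = 1/39 / 7/104 = 8/21

P(Z = 0 | obs) = 13/21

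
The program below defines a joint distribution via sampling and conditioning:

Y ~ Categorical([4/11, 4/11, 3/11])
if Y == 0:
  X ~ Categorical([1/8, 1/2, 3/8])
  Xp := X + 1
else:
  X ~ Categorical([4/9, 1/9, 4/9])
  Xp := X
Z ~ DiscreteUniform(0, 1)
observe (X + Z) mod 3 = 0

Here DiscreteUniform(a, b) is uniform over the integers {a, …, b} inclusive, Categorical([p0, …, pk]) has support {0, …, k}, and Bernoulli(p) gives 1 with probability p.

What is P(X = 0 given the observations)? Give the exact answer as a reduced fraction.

P(X = 0 | obs) = 65/148

Enumerate traces; 6 have nonzero weight after conditioning:
  (Y=0, X=0, Z=0) weight 1/44
  (Y=0, X=2, Z=1) weight 3/44
  (Y=1, X=0, Z=0) weight 8/99
  (Y=1, X=2, Z=1) weight 8/99
  (Y=2, X=0, Z=0) weight 2/33
  (Y=2, X=2, Z=1) weight 2/33
Group by X:
  weight(X=0) = 65/396
  weight(X=2) = 83/396
Total weight = 65/396 + 83/396 = 37/99
P(X=0 | obs) = 65/396 / 37/99 = 65/148
P(X=2 | obs) = 83/396 / 37/99 = 83/148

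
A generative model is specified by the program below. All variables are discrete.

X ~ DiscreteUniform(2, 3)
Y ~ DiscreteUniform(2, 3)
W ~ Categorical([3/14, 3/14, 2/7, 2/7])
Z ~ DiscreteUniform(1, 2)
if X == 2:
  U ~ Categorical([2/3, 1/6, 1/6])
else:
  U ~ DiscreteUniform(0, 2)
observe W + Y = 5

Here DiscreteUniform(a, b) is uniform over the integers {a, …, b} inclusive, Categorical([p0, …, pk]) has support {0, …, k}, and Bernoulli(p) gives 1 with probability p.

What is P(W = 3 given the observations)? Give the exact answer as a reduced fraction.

Enumerate traces; 24 have nonzero weight after conditioning:
  (X=2, Y=2, W=3, Z=1, U=0) weight 1/42
  (X=2, Y=2, W=3, Z=1, U=1) weight 1/168
  (X=2, Y=2, W=3, Z=1, U=2) weight 1/168
  (X=2, Y=2, W=3, Z=2, U=0) weight 1/42
  (X=2, Y=2, W=3, Z=2, U=1) weight 1/168
  (X=2, Y=2, W=3, Z=2, U=2) weight 1/168
  (X=2, Y=3, W=2, Z=1, U=0) weight 1/42
  (X=2, Y=3, W=2, Z=1, U=1) weight 1/168
  … 16 more
Group by W:
  weight(W=2) = 1/7
  weight(W=3) = 1/7
Total weight = 1/7 + 1/7 = 2/7
P(W=2 | obs) = 1/7 / 2/7 = 1/2
P(W=3 | obs) = 1/7 / 2/7 = 1/2

P(W = 3 | obs) = 1/2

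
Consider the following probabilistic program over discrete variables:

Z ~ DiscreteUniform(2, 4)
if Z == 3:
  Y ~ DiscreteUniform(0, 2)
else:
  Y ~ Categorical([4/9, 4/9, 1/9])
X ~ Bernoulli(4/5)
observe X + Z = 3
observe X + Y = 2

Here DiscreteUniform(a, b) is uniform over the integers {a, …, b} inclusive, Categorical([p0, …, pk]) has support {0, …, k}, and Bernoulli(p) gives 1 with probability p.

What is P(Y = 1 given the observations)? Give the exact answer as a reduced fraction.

P(Y = 1 | obs) = 16/19

Enumerate traces; 2 have nonzero weight after conditioning:
  (Z=2, Y=1, X=1) weight 16/135
  (Z=3, Y=2, X=0) weight 1/45
Group by Y:
  weight(Y=1) = 16/135
  weight(Y=2) = 1/45
Total weight = 16/135 + 1/45 = 19/135
P(Y=1 | obs) = 16/135 / 19/135 = 16/19
P(Y=2 | obs) = 1/45 / 19/135 = 3/19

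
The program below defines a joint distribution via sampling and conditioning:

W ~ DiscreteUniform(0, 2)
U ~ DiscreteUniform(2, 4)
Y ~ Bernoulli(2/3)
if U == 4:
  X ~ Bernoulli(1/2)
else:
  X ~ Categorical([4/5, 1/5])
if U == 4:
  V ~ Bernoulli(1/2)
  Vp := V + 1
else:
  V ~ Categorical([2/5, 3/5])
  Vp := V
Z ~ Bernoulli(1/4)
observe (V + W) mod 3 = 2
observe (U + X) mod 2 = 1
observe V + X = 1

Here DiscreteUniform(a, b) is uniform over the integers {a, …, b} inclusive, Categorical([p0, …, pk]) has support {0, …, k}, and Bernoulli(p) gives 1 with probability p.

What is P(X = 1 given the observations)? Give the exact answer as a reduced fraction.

P(X = 1 | obs) = 11/27

Enumerate traces; 12 have nonzero weight after conditioning:
  (W=1, U=3, Y=0, X=0, V=1, Z=0) weight 1/75
  (W=1, U=3, Y=0, X=0, V=1, Z=1) weight 1/225
  (W=1, U=3, Y=1, X=0, V=1, Z=0) weight 2/75
  (W=1, U=3, Y=1, X=0, V=1, Z=1) weight 2/225
  (W=2, U=2, Y=0, X=1, V=0, Z=0) weight 1/450
  (W=2, U=2, Y=0, X=1, V=0, Z=1) weight 1/1350
  (W=2, U=2, Y=1, X=1, V=0, Z=0) weight 1/225
  (W=2, U=2, Y=1, X=1, V=0, Z=1) weight 1/675
  … 4 more
Group by X:
  weight(X=0) = 4/75
  weight(X=1) = 11/300
Total weight = 4/75 + 11/300 = 9/100
P(X=0 | obs) = 4/75 / 9/100 = 16/27
P(X=1 | obs) = 11/300 / 9/100 = 11/27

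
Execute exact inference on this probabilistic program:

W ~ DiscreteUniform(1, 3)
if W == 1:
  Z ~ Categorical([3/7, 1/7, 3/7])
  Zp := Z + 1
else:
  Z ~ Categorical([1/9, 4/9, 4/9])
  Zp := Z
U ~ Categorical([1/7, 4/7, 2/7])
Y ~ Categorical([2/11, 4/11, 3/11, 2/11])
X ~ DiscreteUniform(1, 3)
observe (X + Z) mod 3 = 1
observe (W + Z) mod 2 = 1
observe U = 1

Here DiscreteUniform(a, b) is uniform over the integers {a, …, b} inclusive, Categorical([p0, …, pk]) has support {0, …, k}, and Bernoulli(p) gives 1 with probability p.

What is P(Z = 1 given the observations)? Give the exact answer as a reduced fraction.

P(Z = 1 | obs) = 28/117

Enumerate traces; 20 have nonzero weight after conditioning:
  (W=1, Z=0, U=1, Y=0, X=1) weight 8/1617
  (W=1, Z=0, U=1, Y=1, X=1) weight 16/1617
  (W=1, Z=0, U=1, Y=2, X=1) weight 4/539
  (W=1, Z=0, U=1, Y=3, X=1) weight 8/1617
  (W=1, Z=2, U=1, Y=0, X=2) weight 8/1617
  (W=1, Z=2, U=1, Y=1, X=2) weight 16/1617
  (W=1, Z=2, U=1, Y=2, X=2) weight 4/539
  (W=1, Z=2, U=1, Y=3, X=2) weight 8/1617
  (W=2, Z=1, U=1, Y=0, X=3) weight 32/6237
  … 11 more
Group by Z:
  weight(Z=0) = 136/3969
  weight(Z=1) = 16/567
  weight(Z=2) = 220/3969
Total weight = 136/3969 + 16/567 + 220/3969 = 52/441
P(Z=0 | obs) = 136/3969 / 52/441 = 34/117
P(Z=1 | obs) = 16/567 / 52/441 = 28/117
P(Z=2 | obs) = 220/3969 / 52/441 = 55/117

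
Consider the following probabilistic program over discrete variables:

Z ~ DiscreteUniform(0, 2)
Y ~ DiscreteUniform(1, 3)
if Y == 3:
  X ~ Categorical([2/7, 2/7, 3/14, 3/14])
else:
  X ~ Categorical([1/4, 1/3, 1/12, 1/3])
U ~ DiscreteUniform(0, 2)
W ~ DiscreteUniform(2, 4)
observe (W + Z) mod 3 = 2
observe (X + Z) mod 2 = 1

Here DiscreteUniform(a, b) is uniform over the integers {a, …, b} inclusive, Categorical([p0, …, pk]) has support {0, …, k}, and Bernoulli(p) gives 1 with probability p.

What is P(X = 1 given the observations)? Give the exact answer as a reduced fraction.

Enumerate traces; 54 have nonzero weight after conditioning:
  (Z=0, Y=1, X=1, U=0, W=2) weight 1/243
  (Z=0, Y=1, X=1, U=1, W=2) weight 1/243
  (Z=0, Y=1, X=1, U=2, W=2) weight 1/243
  (Z=0, Y=1, X=3, U=0, W=2) weight 1/243
  (Z=0, Y=1, X=3, U=1, W=2) weight 1/243
  (Z=0, Y=1, X=3, U=2, W=2) weight 1/243
  (Z=0, Y=2, X=1, U=0, W=2) weight 1/243
  (Z=0, Y=2, X=1, U=1, W=2) weight 1/243
  (Z=1, Y=1, X=0, U=0, W=4) weight 1/324
  (Z=1, Y=1, X=2, U=0, W=4) weight 1/972
  … 44 more
Group by X:
  weight(X=0) = 11/378
  weight(X=1) = 40/567
  weight(X=2) = 8/567
  weight(X=3) = 37/567
Total weight = 11/378 + 40/567 + 8/567 + 37/567 = 29/162
P(X=0 | obs) = 11/378 / 29/162 = 33/203
P(X=1 | obs) = 40/567 / 29/162 = 80/203
P(X=2 | obs) = 8/567 / 29/162 = 16/203
P(X=3 | obs) = 37/567 / 29/162 = 74/203

P(X = 1 | obs) = 80/203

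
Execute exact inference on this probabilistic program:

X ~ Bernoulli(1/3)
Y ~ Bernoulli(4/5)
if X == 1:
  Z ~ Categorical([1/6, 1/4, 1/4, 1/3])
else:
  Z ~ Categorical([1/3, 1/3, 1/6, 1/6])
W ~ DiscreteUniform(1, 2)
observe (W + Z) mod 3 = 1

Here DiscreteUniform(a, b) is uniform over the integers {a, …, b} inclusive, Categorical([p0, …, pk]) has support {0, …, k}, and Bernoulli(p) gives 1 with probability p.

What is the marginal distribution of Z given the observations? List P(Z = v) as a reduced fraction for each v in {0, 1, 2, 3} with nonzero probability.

P(Z=0) = 2/5, P(Z=2) = 7/25, P(Z=3) = 8/25

Enumerate traces; 12 have nonzero weight after conditioning:
  (X=0, Y=0, Z=0, W=1) weight 1/45
  (X=0, Y=0, Z=2, W=2) weight 1/90
  (X=0, Y=0, Z=3, W=1) weight 1/90
  (X=0, Y=1, Z=0, W=1) weight 4/45
  (X=0, Y=1, Z=2, W=2) weight 2/45
  (X=0, Y=1, Z=3, W=1) weight 2/45
  (X=1, Y=0, Z=0, W=1) weight 1/180
  (X=1, Y=0, Z=2, W=2) weight 1/120
  … 4 more
Group by Z:
  weight(Z=0) = 5/36
  weight(Z=2) = 7/72
  weight(Z=3) = 1/9
Total weight = 5/36 + 7/72 + 1/9 = 25/72
P(Z=0 | obs) = 5/36 / 25/72 = 2/5
P(Z=2 | obs) = 7/72 / 25/72 = 7/25
P(Z=3 | obs) = 1/9 / 25/72 = 8/25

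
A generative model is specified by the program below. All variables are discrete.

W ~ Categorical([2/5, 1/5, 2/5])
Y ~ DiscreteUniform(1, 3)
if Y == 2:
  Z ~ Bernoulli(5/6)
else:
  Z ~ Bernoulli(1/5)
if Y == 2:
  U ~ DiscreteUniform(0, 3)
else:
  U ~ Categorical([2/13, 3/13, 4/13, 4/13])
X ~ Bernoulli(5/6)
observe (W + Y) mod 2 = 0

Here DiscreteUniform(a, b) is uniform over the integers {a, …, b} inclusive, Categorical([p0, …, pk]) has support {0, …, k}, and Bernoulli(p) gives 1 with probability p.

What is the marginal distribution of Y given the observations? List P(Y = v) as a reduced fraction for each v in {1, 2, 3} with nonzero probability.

Enumerate traces; 64 have nonzero weight after conditioning:
  (W=0, Y=2, Z=0, U=0, X=0) weight 1/1080
  (W=0, Y=2, Z=0, U=0, X=1) weight 1/216
  (W=0, Y=2, Z=0, U=1, X=0) weight 1/1080
  (W=0, Y=2, Z=0, U=1, X=1) weight 1/216
  (W=0, Y=2, Z=0, U=2, X=0) weight 1/1080
  (W=0, Y=2, Z=0, U=2, X=1) weight 1/216
  (W=0, Y=2, Z=0, U=3, X=0) weight 1/1080
  (W=0, Y=2, Z=0, U=3, X=1) weight 1/216
  (W=1, Y=1, Z=0, U=0, X=0) weight 4/2925
  (W=1, Y=3, Z=0, U=0, X=0) weight 4/2925
  … 54 more
Group by Y:
  weight(Y=1) = 1/15
  weight(Y=2) = 4/15
  weight(Y=3) = 1/15
Total weight = 1/15 + 4/15 + 1/15 = 2/5
P(Y=1 | obs) = 1/15 / 2/5 = 1/6
P(Y=2 | obs) = 4/15 / 2/5 = 2/3
P(Y=3 | obs) = 1/15 / 2/5 = 1/6

P(Y=1) = 1/6, P(Y=2) = 2/3, P(Y=3) = 1/6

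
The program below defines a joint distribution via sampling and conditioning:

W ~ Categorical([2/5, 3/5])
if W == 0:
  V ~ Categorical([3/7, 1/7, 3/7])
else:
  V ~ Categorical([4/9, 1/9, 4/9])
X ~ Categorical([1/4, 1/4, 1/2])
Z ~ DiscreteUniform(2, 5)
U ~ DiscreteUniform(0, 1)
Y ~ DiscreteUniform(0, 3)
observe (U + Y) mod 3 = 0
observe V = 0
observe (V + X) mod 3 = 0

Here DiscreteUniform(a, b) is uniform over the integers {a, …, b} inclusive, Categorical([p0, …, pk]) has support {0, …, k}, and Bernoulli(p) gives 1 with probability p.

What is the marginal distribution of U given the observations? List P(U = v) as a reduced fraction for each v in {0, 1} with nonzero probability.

P(U=0) = 2/3, P(U=1) = 1/3

Enumerate traces; 24 have nonzero weight after conditioning:
  (W=0, V=0, X=0, Z=2, U=0, Y=0) weight 3/2240
  (W=0, V=0, X=0, Z=2, U=0, Y=3) weight 3/2240
  (W=0, V=0, X=0, Z=2, U=1, Y=2) weight 3/2240
  (W=0, V=0, X=0, Z=3, U=0, Y=0) weight 3/2240
  (W=0, V=0, X=0, Z=3, U=0, Y=3) weight 3/2240
  (W=0, V=0, X=0, Z=3, U=1, Y=2) weight 3/2240
  (W=0, V=0, X=0, Z=4, U=0, Y=0) weight 3/2240
  (W=0, V=0, X=0, Z=4, U=0, Y=3) weight 3/2240
  … 16 more
Group by U:
  weight(U=0) = 23/840
  weight(U=1) = 23/1680
Total weight = 23/840 + 23/1680 = 23/560
P(U=0 | obs) = 23/840 / 23/560 = 2/3
P(U=1 | obs) = 23/1680 / 23/560 = 1/3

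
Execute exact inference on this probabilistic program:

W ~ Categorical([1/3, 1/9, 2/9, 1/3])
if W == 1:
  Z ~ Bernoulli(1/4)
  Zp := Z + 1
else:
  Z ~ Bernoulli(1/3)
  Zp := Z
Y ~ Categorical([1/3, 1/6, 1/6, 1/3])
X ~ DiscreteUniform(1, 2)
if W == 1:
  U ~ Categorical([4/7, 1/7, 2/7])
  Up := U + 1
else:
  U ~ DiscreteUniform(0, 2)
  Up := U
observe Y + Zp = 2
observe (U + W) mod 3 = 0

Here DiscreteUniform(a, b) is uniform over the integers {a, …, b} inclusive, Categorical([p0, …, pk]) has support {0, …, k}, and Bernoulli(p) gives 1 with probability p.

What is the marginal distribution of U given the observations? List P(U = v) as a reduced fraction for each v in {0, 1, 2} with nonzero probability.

P(U=0) = 84/127, P(U=1) = 28/127, P(U=2) = 15/127

Enumerate traces; 16 have nonzero weight after conditioning:
  (W=0, Z=0, Y=2, X=1, U=0) weight 1/162
  (W=0, Z=0, Y=2, X=2, U=0) weight 1/162
  (W=0, Z=1, Y=1, X=1, U=0) weight 1/324
  (W=0, Z=1, Y=1, X=2, U=0) weight 1/324
  (W=1, Z=0, Y=1, X=1, U=2) weight 1/504
  (W=1, Z=0, Y=1, X=2, U=2) weight 1/504
  (W=1, Z=1, Y=0, X=1, U=2) weight 1/756
  (W=1, Z=1, Y=0, X=2, U=2) weight 1/756
  (W=2, Z=0, Y=2, X=1, U=1) weight 1/243
  … 7 more
Group by U:
  weight(U=0) = 1/27
  weight(U=1) = 1/81
  weight(U=2) = 5/756
Total weight = 1/27 + 1/81 + 5/756 = 127/2268
P(U=0 | obs) = 1/27 / 127/2268 = 84/127
P(U=1 | obs) = 1/81 / 127/2268 = 28/127
P(U=2 | obs) = 5/756 / 127/2268 = 15/127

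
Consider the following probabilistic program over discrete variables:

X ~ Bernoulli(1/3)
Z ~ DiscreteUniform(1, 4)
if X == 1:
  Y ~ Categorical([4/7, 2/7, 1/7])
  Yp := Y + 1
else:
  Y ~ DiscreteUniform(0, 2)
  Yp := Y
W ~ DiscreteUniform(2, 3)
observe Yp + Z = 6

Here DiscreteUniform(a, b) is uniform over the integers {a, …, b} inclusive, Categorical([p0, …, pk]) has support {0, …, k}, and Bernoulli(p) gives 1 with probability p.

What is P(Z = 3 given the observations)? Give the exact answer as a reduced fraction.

Enumerate traces; 6 have nonzero weight after conditioning:
  (X=0, Z=4, Y=2, W=2) weight 1/36
  (X=0, Z=4, Y=2, W=3) weight 1/36
  (X=1, Z=3, Y=2, W=2) weight 1/168
  (X=1, Z=3, Y=2, W=3) weight 1/168
  (X=1, Z=4, Y=1, W=2) weight 1/84
  (X=1, Z=4, Y=1, W=3) weight 1/84
Group by Z:
  weight(Z=3) = 1/84
  weight(Z=4) = 5/63
Total weight = 1/84 + 5/63 = 23/252
P(Z=3 | obs) = 1/84 / 23/252 = 3/23
P(Z=4 | obs) = 5/63 / 23/252 = 20/23

P(Z = 3 | obs) = 3/23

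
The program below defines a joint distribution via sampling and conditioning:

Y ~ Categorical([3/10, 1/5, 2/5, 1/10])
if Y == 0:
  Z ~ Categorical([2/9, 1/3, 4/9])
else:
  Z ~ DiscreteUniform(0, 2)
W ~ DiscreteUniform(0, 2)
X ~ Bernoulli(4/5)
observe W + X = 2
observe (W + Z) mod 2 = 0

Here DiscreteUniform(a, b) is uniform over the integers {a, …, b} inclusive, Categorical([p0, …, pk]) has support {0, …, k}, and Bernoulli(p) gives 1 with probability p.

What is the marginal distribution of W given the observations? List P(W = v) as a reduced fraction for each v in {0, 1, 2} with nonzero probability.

P(W=1) = 2/3, P(W=2) = 1/3

Enumerate traces; 12 have nonzero weight after conditioning:
  (Y=0, Z=0, W=2, X=0) weight 1/225
  (Y=0, Z=1, W=1, X=1) weight 2/75
  (Y=0, Z=2, W=2, X=0) weight 2/225
  (Y=1, Z=0, W=2, X=0) weight 1/225
  (Y=1, Z=1, W=1, X=1) weight 4/225
  (Y=1, Z=2, W=2, X=0) weight 1/225
  (Y=2, Z=0, W=2, X=0) weight 2/225
  (Y=2, Z=1, W=1, X=1) weight 8/225
  … 4 more
Group by W:
  weight(W=1) = 4/45
  weight(W=2) = 2/45
Total weight = 4/45 + 2/45 = 2/15
P(W=1 | obs) = 4/45 / 2/15 = 2/3
P(W=2 | obs) = 2/45 / 2/15 = 1/3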